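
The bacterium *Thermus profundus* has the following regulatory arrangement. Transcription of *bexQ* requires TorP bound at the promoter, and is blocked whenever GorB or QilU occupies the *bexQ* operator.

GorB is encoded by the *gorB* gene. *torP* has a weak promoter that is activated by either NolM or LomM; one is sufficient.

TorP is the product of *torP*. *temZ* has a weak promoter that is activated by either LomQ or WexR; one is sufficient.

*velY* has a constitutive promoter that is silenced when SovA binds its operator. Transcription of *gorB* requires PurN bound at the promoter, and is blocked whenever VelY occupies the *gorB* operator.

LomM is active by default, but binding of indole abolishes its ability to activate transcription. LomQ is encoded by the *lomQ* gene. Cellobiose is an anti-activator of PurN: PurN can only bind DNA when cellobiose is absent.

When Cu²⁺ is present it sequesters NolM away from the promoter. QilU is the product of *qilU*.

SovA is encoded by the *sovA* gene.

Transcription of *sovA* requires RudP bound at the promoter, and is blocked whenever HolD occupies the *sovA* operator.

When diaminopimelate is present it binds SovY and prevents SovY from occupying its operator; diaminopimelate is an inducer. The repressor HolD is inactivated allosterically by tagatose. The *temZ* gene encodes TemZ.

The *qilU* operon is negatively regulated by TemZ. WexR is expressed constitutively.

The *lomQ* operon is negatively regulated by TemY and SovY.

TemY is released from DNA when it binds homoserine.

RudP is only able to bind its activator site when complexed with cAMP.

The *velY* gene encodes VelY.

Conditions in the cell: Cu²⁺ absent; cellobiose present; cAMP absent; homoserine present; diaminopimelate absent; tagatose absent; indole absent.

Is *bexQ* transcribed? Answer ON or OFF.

Cu²⁺ is absent, so NolM is active.
Indole is absent, so LomM is active.
Activator NolM is present, so *torP* is transcribed.
So TorP is produced and active.
Cellobiose is present, so PurN is inactive.
Tagatose is absent, so HolD is active.
cAMP is absent, so RudP is inactive.
With repressor HolD bound, *sovA* is not transcribed.
So SovA is not produced.
With no repressor bound, *velY* is transcribed.
So VelY is produced and active.
With repressor VelY bound, *gorB* is not transcribed.
So GorB is not produced.
Homoserine is present, so TemY is inactive.
Diaminopimelate is absent, so SovY is active.
With repressor SovY bound, *lomQ* is not transcribed.
So LomQ is not produced.
WexR is produced constitutively and is active.
Activator WexR is present, so *temZ* is transcribed.
So TemZ is produced and active.
With repressor TemZ bound, *qilU* is not transcribed.
So QilU is not produced.
No repressor is bound and TorP is active, so *bexQ* is transcribed.

ON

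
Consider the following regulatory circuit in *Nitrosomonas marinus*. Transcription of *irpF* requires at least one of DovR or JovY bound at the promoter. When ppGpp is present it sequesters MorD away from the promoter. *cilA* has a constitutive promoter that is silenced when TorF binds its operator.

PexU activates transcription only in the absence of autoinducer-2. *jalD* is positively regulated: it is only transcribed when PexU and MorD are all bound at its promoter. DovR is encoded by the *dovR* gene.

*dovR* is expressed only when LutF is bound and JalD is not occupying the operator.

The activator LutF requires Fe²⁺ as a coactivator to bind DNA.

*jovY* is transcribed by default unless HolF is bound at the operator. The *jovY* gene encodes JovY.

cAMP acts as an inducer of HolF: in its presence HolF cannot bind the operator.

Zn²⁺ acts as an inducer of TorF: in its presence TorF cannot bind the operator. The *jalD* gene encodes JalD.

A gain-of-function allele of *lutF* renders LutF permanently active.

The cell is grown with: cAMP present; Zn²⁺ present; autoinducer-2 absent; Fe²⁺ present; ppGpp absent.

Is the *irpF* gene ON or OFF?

ON

LutF is constitutively active in this strain.
Autoinducer-2 is absent, so PexU is active.
ppGpp is absent, so MorD is active.
No repressor is bound and PexU and MorD are active, so *jalD* is transcribed.
So JalD is produced and active.
With repressor JalD bound, *dovR* is not transcribed.
So DovR is not produced.
cAMP is present, so HolF is inactive.
With no repressor bound, *jovY* is transcribed.
So JovY is produced and active.
Activator JovY is present, so *irpF* is transcribed.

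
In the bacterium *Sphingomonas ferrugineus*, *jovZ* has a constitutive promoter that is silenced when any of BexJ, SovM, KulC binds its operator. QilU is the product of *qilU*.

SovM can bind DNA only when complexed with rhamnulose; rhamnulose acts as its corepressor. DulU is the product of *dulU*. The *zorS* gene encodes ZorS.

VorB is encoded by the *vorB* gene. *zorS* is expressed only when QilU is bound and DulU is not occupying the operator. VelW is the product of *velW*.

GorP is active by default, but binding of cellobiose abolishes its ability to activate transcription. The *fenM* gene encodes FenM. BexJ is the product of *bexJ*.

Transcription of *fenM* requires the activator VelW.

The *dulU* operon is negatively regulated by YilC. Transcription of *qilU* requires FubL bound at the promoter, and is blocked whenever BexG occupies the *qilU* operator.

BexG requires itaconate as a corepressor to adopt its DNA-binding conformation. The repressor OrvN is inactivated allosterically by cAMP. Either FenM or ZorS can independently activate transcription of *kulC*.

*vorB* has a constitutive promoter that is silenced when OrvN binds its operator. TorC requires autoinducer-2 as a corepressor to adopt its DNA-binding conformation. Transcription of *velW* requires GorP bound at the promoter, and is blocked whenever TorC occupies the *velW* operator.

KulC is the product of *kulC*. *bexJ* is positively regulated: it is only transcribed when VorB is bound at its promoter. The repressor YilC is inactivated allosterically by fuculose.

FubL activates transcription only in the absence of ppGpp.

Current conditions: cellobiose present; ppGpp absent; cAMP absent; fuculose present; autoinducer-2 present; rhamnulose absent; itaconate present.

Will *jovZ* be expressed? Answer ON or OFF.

cAMP is absent, so OrvN is active.
With repressor OrvN bound, *vorB* is not transcribed.
So VorB is not produced.
Required activator VorB is absent, so *bexJ* is not transcribed.
So BexJ is not produced.
Rhamnulose is absent, so SovM is inactive.
Autoinducer-2 is present, so TorC is active.
Cellobiose is present, so GorP is inactive.
With repressor TorC bound, *velW* is not transcribed.
So VelW is not produced.
Required activator VelW is absent, so *fenM* is not transcribed.
So FenM is not produced.
ppGpp is absent, so FubL is active.
Itaconate is present, so BexG is active.
With repressor BexG bound, *qilU* is not transcribed.
So QilU is not produced.
Fuculose is present, so YilC is inactive.
With no repressor bound, *dulU* is transcribed.
So DulU is produced and active.
With repressor DulU bound, *zorS* is not transcribed.
So ZorS is not produced.
No activator is available at the *kulC* promoter, so *kulC* is not transcribed.
So KulC is not produced.
With no repressor bound, *jovZ* is transcribed.

ON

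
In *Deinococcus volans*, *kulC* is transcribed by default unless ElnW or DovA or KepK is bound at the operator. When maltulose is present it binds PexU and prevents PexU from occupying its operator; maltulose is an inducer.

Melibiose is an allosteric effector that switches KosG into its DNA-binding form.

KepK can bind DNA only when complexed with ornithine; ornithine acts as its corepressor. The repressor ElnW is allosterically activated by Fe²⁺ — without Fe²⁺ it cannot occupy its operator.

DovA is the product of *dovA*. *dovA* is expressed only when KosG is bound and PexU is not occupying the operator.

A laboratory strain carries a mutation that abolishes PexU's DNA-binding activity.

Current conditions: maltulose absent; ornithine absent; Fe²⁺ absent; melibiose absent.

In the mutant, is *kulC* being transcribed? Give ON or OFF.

Fe²⁺ is absent, so ElnW is inactive.
Melibiose is absent, so KosG is inactive.
PexU is non-functional in this strain, so it has no effect.
Required activator KosG is absent, so *dovA* is not transcribed.
So DovA is not produced.
Ornithine is absent, so KepK is inactive.
With no repressor bound, *kulC* is transcribed.

ON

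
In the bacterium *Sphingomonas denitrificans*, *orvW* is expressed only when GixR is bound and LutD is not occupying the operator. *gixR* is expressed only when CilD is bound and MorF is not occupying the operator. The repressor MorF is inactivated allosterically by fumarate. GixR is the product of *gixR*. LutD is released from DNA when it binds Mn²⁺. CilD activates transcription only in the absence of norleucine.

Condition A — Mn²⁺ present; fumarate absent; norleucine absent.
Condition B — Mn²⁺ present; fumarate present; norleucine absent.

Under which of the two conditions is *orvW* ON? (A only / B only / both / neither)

B only

Condition A:
Mn²⁺ is present, so LutD is inactive.
Fumarate is absent, so MorF is active.
Norleucine is absent, so CilD is active.
With repressor MorF bound, *gixR* is not transcribed.
So GixR is not produced.
Required activator GixR is absent, so *orvW* is not transcribed.
→ *orvW* is OFF in A.
Condition B:
Mn²⁺ is present, so LutD is inactive.
Fumarate is present, so MorF is inactive.
Norleucine is absent, so CilD is active.
No repressor is bound and CilD is active, so *gixR* is transcribed.
So GixR is produced and active.
No repressor is bound and GixR is active, so *orvW* is transcribed.
→ *orvW* is ON in B.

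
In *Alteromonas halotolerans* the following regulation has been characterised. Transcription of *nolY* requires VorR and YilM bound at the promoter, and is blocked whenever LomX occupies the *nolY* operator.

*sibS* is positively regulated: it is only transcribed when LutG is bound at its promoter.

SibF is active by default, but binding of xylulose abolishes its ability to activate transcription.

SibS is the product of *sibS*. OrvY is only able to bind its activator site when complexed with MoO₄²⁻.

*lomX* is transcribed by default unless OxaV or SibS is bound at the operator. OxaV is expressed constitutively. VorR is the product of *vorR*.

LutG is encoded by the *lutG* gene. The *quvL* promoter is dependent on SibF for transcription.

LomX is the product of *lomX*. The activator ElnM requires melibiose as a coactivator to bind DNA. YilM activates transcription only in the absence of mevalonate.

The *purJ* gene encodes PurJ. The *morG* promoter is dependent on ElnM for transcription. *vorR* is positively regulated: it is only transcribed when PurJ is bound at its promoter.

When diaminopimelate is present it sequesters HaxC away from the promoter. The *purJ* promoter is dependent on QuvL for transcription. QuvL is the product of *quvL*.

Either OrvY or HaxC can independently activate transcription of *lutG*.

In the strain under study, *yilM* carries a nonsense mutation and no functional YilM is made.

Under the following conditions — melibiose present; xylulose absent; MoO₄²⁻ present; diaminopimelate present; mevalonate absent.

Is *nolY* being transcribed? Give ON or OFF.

OFF

OxaV is produced constitutively and is active.
MoO₄²⁻ is present, so OrvY is active.
Diaminopimelate is present, so HaxC is inactive.
Activator OrvY is present, so *lutG* is transcribed.
So LutG is produced and active.
No repressor is bound and LutG is active, so *sibS* is transcribed.
So SibS is produced and active.
With repressor OxaV bound, *lomX* is not transcribed.
So LomX is not produced.
Xylulose is absent, so SibF is active.
No repressor is bound and SibF is active, so *quvL* is transcribed.
So QuvL is produced and active.
No repressor is bound and QuvL is active, so *purJ* is transcribed.
So PurJ is produced and active.
No repressor is bound and PurJ is active, so *vorR* is transcribed.
So VorR is produced and active.
YilM is non-functional in this strain, so it has no effect.
Required activator YilM is absent, so *nolY* is not transcribed.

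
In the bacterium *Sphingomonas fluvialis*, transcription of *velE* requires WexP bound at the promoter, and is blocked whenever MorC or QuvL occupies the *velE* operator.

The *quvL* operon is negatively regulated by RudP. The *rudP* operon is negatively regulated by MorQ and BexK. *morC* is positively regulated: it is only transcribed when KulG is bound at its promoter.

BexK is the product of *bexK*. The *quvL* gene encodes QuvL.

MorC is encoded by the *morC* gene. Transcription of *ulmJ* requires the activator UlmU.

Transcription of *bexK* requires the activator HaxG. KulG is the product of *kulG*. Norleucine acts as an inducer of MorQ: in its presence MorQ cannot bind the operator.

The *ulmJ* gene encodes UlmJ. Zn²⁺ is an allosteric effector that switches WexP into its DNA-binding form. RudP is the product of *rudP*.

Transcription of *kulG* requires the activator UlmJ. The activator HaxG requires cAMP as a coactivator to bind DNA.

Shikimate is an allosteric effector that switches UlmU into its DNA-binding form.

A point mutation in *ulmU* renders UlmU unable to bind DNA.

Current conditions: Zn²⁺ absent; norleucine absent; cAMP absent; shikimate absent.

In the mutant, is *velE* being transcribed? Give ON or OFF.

Zn²⁺ is absent, so WexP is inactive.
UlmU is non-functional in this strain, so it has no effect.
Required activator UlmU is absent, so *ulmJ* is not transcribed.
So UlmJ is not produced.
Required activator UlmJ is absent, so *kulG* is not transcribed.
So KulG is not produced.
Required activator KulG is absent, so *morC* is not transcribed.
So MorC is not produced.
Norleucine is absent, so MorQ is active.
cAMP is absent, so HaxG is inactive.
Required activator HaxG is absent, so *bexK* is not transcribed.
So BexK is not produced.
With repressor MorQ bound, *rudP* is not transcribed.
So RudP is not produced.
With no repressor bound, *quvL* is transcribed.
So QuvL is produced and active.
With repressor QuvL bound, *velE* is not transcribed.

OFF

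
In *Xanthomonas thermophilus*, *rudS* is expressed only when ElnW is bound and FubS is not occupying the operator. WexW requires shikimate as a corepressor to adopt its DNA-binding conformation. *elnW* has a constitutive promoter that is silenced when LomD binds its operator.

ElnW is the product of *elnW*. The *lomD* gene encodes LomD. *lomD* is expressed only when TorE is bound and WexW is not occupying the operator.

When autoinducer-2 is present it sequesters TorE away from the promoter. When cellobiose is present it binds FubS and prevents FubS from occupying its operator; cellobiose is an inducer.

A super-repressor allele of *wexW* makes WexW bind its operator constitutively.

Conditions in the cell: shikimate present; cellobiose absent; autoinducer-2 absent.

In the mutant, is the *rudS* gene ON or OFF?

OFF

Cellobiose is absent, so FubS is active.
WexW is constitutively active in this strain.
Autoinducer-2 is absent, so TorE is active.
With repressor WexW bound, *lomD* is not transcribed.
So LomD is not produced.
With no repressor bound, *elnW* is transcribed.
So ElnW is produced and active.
With repressor FubS bound, *rudS* is not transcribed.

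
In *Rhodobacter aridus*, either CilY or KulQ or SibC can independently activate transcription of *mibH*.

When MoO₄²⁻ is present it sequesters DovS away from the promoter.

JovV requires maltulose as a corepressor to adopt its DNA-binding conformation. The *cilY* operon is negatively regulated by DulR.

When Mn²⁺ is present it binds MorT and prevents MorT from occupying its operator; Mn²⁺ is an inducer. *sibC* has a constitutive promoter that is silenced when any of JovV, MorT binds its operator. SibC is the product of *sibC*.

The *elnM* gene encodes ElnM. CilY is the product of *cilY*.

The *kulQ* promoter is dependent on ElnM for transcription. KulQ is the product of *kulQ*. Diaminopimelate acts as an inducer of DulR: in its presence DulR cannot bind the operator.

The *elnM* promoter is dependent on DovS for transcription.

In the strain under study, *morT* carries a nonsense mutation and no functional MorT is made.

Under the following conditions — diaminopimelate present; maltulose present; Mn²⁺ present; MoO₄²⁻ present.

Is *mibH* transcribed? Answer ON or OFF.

Diaminopimelate is present, so DulR is inactive.
With no repressor bound, *cilY* is transcribed.
So CilY is produced and active.
MoO₄²⁻ is present, so DovS is inactive.
Required activator DovS is absent, so *elnM* is not transcribed.
So ElnM is not produced.
Required activator ElnM is absent, so *kulQ* is not transcribed.
So KulQ is not produced.
Maltulose is present, so JovV is active.
MorT is non-functional in this strain, so it has no effect.
With repressor JovV bound, *sibC* is not transcribed.
So SibC is not produced.
Activator CilY is present, so *mibH* is transcribed.

ON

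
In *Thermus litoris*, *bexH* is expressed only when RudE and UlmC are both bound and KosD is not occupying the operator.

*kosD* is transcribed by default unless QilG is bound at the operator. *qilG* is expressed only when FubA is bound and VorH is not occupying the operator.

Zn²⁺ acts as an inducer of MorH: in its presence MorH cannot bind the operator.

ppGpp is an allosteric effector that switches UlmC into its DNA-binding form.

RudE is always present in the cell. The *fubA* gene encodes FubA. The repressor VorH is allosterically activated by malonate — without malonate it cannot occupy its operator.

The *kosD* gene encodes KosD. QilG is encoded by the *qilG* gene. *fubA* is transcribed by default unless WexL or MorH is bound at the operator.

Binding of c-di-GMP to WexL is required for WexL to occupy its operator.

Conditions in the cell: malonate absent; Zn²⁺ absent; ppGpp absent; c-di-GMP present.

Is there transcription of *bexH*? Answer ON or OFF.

OFF

c-di-GMP is present, so WexL is active.
Zn²⁺ is absent, so MorH is active.
With repressor WexL bound, *fubA* is not transcribed.
So FubA is not produced.
Malonate is absent, so VorH is inactive.
Required activator FubA is absent, so *qilG* is not transcribed.
So QilG is not produced.
With no repressor bound, *kosD* is transcribed.
So KosD is produced and active.
RudE is produced constitutively and is active.
ppGpp is absent, so UlmC is inactive.
With repressor KosD bound, *bexH* is not transcribed.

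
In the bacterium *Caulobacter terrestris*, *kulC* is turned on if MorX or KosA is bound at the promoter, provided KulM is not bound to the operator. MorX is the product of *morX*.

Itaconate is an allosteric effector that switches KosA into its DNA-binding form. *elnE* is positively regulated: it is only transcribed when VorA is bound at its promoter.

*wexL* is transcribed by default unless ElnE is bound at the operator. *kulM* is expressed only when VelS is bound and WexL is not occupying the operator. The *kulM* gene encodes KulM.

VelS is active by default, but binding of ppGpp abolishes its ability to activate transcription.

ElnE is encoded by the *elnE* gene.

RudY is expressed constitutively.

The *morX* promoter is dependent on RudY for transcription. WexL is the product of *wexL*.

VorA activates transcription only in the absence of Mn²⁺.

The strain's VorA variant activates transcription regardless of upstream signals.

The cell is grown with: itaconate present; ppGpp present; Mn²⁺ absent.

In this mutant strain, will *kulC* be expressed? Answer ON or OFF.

RudY is produced constitutively and is active.
No repressor is bound and RudY is active, so *morX* is transcribed.
So MorX is produced and active.
Itaconate is present, so KosA is active.
ppGpp is present, so VelS is inactive.
VorA is constitutively active in this strain.
No repressor is bound and VorA is active, so *elnE* is transcribed.
So ElnE is produced and active.
With repressor ElnE bound, *wexL* is not transcribed.
So WexL is not produced.
Required activator VelS is absent, so *kulM* is not transcribed.
So KulM is not produced.
Activator MorX is present, so *kulC* is transcribed.

ON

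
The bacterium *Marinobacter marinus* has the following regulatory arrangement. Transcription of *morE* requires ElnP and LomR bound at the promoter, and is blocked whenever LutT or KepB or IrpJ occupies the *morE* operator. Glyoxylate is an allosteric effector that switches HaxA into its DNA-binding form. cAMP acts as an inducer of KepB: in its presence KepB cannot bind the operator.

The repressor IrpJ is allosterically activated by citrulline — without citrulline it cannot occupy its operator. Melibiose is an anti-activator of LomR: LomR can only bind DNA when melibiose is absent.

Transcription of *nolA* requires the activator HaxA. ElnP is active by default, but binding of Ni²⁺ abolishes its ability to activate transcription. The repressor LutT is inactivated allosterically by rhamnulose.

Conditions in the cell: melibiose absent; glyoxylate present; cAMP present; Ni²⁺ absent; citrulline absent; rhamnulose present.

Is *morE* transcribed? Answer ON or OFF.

ON

Ni²⁺ is absent, so ElnP is active.
Rhamnulose is present, so LutT is inactive.
cAMP is present, so KepB is inactive.
Citrulline is absent, so IrpJ is inactive.
Melibiose is absent, so LomR is active.
No repressor is bound and ElnP and LomR are active, so *morE* is transcribed.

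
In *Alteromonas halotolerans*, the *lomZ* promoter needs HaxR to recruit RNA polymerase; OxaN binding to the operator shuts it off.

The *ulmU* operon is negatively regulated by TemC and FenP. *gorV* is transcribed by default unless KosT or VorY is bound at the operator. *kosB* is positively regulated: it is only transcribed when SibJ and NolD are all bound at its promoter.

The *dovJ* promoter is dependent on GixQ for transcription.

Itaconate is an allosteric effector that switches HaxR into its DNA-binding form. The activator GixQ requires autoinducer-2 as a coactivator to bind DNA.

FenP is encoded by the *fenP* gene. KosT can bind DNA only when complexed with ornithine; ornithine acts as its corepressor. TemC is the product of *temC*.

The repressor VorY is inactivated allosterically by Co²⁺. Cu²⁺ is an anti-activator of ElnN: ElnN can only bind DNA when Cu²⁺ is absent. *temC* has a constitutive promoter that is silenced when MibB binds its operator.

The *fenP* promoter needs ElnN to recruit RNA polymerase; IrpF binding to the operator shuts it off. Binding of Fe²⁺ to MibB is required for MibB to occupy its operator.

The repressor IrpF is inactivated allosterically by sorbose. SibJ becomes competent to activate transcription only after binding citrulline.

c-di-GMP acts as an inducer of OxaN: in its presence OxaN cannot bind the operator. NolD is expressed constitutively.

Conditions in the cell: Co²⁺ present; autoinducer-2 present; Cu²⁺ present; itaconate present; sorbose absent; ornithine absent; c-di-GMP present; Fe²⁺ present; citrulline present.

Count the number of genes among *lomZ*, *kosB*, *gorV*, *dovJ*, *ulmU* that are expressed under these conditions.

c-di-GMP is present, so OxaN is inactive.
Itaconate is present, so HaxR is active.
No repressor is bound and HaxR is active, so *lomZ* is transcribed.
→ *lomZ* is ON.
Citrulline is present, so SibJ is active.
NolD is produced constitutively and is active.
No repressor is bound and SibJ and NolD are active, so *kosB* is transcribed.
→ *kosB* is ON.
Ornithine is absent, so KosT is inactive.
Co²⁺ is present, so VorY is inactive.
With no repressor bound, *gorV* is transcribed.
→ *gorV* is ON.
Autoinducer-2 is present, so GixQ is active.
No repressor is bound and GixQ is active, so *dovJ* is transcribed.
→ *dovJ* is ON.
Fe²⁺ is present, so MibB is active.
With repressor MibB bound, *temC* is not transcribed.
So TemC is not produced.
Sorbose is absent, so IrpF is active.
Cu²⁺ is present, so ElnN is inactive.
With repressor IrpF bound, *fenP* is not transcribed.
So FenP is not produced.
With no repressor bound, *ulmU* is transcribed.
→ *ulmU* is ON.
5 of the 5 genes are transcribed.

5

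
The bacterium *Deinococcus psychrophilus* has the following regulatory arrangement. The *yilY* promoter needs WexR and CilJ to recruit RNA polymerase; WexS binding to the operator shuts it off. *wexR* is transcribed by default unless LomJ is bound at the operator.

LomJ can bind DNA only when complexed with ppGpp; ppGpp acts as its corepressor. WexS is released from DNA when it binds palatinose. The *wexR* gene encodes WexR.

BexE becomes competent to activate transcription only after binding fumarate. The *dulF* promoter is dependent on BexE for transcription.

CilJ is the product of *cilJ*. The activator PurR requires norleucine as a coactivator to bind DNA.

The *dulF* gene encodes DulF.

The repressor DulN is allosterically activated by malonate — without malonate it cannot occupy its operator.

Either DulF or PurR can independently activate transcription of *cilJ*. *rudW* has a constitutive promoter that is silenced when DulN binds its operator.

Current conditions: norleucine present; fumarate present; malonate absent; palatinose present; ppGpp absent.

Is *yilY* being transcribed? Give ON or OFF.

ppGpp is absent, so LomJ is inactive.
With no repressor bound, *wexR* is transcribed.
So WexR is produced and active.
Palatinose is present, so WexS is inactive.
Fumarate is present, so BexE is active.
No repressor is bound and BexE is active, so *dulF* is transcribed.
So DulF is produced and active.
Norleucine is present, so PurR is active.
Activator DulF is present, so *cilJ* is transcribed.
So CilJ is produced and active.
No repressor is bound and WexR and CilJ are active, so *yilY* is transcribed.

ON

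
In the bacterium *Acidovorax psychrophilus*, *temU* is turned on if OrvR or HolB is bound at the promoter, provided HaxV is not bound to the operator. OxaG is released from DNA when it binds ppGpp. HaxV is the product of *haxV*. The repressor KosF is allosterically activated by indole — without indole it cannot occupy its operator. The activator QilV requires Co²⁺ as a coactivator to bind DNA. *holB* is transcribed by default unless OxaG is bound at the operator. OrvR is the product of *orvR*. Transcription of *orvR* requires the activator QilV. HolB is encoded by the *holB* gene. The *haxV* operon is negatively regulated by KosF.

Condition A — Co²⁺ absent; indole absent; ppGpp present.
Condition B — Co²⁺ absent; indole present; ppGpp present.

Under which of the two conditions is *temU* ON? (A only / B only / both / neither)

B only

Condition A:
Co²⁺ is absent, so QilV is inactive.
Required activator QilV is absent, so *orvR* is not transcribed.
So OrvR is not produced.
Indole is absent, so KosF is inactive.
With no repressor bound, *haxV* is transcribed.
So HaxV is produced and active.
ppGpp is present, so OxaG is inactive.
With no repressor bound, *holB* is transcribed.
So HolB is produced and active.
With repressor HaxV bound, *temU* is not transcribed.
→ *temU* is OFF in A.
Condition B:
Co²⁺ is absent, so QilV is inactive.
Required activator QilV is absent, so *orvR* is not transcribed.
So OrvR is not produced.
Indole is present, so KosF is active.
With repressor KosF bound, *haxV* is not transcribed.
So HaxV is not produced.
ppGpp is present, so OxaG is inactive.
With no repressor bound, *holB* is transcribed.
So HolB is produced and active.
Activator HolB is present, so *temU* is transcribed.
→ *temU* is ON in B.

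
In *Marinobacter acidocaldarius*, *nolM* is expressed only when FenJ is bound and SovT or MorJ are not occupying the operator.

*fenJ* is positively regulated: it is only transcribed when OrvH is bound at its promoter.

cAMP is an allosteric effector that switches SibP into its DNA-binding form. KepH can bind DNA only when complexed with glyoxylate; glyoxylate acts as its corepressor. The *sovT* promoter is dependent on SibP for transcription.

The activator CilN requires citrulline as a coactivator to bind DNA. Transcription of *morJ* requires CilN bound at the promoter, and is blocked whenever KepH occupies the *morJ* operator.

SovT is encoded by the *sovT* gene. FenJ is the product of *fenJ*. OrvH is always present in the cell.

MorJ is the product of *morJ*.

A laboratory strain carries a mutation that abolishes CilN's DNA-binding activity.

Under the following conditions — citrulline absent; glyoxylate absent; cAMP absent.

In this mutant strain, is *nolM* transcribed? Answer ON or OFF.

ON

cAMP is absent, so SibP is inactive.
Required activator SibP is absent, so *sovT* is not transcribed.
So SovT is not produced.
OrvH is produced constitutively and is active.
No repressor is bound and OrvH is active, so *fenJ* is transcribed.
So FenJ is produced and active.
CilN is non-functional in this strain, so it has no effect.
Glyoxylate is absent, so KepH is inactive.
Required activator CilN is absent, so *morJ* is not transcribed.
So MorJ is not produced.
No repressor is bound and FenJ is active, so *nolM* is transcribed.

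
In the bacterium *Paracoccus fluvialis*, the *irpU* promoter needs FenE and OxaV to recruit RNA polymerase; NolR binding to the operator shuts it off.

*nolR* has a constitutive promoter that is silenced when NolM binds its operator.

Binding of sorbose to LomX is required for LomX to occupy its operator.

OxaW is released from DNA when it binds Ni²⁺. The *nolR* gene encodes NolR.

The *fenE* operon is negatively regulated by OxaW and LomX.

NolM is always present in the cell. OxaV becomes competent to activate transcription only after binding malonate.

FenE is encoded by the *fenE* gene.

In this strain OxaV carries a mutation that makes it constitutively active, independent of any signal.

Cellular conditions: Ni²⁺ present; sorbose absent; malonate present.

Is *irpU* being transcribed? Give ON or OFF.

ON

Ni²⁺ is present, so OxaW is inactive.
Sorbose is absent, so LomX is inactive.
With no repressor bound, *fenE* is transcribed.
So FenE is produced and active.
NolM is produced constitutively and is active.
With repressor NolM bound, *nolR* is not transcribed.
So NolR is not produced.
OxaV is constitutively active in this strain.
No repressor is bound and FenE and OxaV are active, so *irpU* is transcribed.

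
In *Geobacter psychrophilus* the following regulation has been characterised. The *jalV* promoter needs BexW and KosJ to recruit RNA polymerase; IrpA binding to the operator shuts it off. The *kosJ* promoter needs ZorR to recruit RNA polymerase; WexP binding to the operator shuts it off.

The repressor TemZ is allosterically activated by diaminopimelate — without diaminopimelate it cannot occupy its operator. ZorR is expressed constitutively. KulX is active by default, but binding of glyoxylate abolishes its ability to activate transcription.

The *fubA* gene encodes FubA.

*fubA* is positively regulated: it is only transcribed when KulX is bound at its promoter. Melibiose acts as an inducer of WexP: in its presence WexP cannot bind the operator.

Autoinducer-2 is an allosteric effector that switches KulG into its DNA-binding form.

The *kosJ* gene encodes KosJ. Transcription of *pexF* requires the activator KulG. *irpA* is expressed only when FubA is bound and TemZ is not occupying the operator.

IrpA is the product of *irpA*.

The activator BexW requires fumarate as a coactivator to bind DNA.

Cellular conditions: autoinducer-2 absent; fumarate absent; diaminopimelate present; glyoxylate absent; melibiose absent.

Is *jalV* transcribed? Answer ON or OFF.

Fumarate is absent, so BexW is inactive.
Glyoxylate is absent, so KulX is active.
No repressor is bound and KulX is active, so *fubA* is transcribed.
So FubA is produced and active.
Diaminopimelate is present, so TemZ is active.
With repressor TemZ bound, *irpA* is not transcribed.
So IrpA is not produced.
ZorR is produced constitutively and is active.
Melibiose is absent, so WexP is active.
With repressor WexP bound, *kosJ* is not transcribed.
So KosJ is not produced.
Required activator BexW is absent, so *jalV* is not transcribed.

OFF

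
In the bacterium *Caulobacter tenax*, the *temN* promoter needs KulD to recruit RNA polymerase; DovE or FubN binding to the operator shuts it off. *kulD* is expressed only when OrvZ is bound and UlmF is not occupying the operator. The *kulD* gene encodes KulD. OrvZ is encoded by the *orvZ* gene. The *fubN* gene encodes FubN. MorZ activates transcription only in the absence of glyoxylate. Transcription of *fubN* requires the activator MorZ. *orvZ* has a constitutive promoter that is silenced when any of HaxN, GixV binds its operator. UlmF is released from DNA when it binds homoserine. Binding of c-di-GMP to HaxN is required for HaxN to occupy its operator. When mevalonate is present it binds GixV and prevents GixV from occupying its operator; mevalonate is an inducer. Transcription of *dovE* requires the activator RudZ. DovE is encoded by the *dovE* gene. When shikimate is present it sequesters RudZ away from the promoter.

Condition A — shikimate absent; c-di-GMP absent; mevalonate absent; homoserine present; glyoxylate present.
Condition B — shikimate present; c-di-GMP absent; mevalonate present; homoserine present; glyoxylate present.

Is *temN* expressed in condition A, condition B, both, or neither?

B only

Condition A:
Shikimate is absent, so RudZ is active.
No repressor is bound and RudZ is active, so *dovE* is transcribed.
So DovE is produced and active.
c-di-GMP is absent, so HaxN is inactive.
Mevalonate is absent, so GixV is active.
With repressor GixV bound, *orvZ* is not transcribed.
So OrvZ is not produced.
Homoserine is present, so UlmF is inactive.
Required activator OrvZ is absent, so *kulD* is not transcribed.
So KulD is not produced.
Glyoxylate is present, so MorZ is inactive.
Required activator MorZ is absent, so *fubN* is not transcribed.
So FubN is not produced.
With repressor DovE bound, *temN* is not transcribed.
→ *temN* is OFF in A.
Condition B:
Shikimate is present, so RudZ is inactive.
Required activator RudZ is absent, so *dovE* is not transcribed.
So DovE is not produced.
c-di-GMP is absent, so HaxN is inactive.
Mevalonate is present, so GixV is inactive.
With no repressor bound, *orvZ* is transcribed.
So OrvZ is produced and active.
Homoserine is present, so UlmF is inactive.
No repressor is bound and OrvZ is active, so *kulD* is transcribed.
So KulD is produced and active.
Glyoxylate is present, so MorZ is inactive.
Required activator MorZ is absent, so *fubN* is not transcribed.
So FubN is not produced.
No repressor is bound and KulD is active, so *temN* is transcribed.
→ *temN* is ON in B.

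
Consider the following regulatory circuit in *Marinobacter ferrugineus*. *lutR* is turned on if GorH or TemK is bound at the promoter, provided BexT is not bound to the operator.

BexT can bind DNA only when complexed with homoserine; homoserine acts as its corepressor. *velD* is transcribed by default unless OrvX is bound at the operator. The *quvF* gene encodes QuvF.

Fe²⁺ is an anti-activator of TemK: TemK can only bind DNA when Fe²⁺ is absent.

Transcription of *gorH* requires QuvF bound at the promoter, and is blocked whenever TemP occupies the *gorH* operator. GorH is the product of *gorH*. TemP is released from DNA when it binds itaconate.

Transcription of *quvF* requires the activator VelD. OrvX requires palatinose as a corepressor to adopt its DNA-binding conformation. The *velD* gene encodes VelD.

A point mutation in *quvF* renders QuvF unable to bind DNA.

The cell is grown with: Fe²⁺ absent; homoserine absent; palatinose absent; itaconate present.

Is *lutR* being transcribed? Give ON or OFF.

QuvF is non-functional in this strain, so it has no effect.
Itaconate is present, so TemP is inactive.
Required activator QuvF is absent, so *gorH* is not transcribed.
So GorH is not produced.
Fe²⁺ is absent, so TemK is active.
Homoserine is absent, so BexT is inactive.
Activator TemK is present, so *lutR* is transcribed.

ON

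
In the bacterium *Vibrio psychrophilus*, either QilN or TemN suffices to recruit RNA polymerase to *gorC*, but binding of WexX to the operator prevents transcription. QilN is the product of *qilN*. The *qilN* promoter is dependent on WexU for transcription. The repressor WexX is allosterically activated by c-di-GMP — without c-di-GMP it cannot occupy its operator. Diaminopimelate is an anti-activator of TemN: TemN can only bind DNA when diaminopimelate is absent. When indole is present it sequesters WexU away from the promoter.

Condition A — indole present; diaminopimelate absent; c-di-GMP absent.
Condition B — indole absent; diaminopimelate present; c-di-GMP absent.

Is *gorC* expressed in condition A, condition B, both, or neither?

Condition A:
Indole is present, so WexU is inactive.
Required activator WexU is absent, so *qilN* is not transcribed.
So QilN is not produced.
Diaminopimelate is absent, so TemN is active.
c-di-GMP is absent, so WexX is inactive.
Activator TemN is present, so *gorC* is transcribed.
→ *gorC* is ON in A.
Condition B:
Indole is absent, so WexU is active.
No repressor is bound and WexU is active, so *qilN* is transcribed.
So QilN is produced and active.
Diaminopimelate is present, so TemN is inactive.
c-di-GMP is absent, so WexX is inactive.
Activator QilN is present, so *gorC* is transcribed.
→ *gorC* is ON in B.

both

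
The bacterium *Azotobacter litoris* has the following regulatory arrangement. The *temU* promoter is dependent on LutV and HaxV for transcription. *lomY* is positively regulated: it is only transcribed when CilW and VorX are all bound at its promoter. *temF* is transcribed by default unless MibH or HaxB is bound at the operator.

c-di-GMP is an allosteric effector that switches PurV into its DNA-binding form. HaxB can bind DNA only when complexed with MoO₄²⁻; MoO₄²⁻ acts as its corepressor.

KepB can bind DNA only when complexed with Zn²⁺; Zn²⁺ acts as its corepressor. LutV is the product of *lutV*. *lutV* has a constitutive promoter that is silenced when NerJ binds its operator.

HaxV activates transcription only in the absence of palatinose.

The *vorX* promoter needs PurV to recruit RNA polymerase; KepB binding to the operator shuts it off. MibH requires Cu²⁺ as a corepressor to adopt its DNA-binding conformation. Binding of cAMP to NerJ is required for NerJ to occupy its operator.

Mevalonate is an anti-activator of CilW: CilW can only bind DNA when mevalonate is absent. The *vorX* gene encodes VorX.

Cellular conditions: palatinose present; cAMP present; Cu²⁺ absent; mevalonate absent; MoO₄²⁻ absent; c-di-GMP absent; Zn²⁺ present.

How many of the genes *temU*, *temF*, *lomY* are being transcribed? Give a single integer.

1

cAMP is present, so NerJ is active.
With repressor NerJ bound, *lutV* is not transcribed.
So LutV is not produced.
Palatinose is present, so HaxV is inactive.
Required activator LutV is absent, so *temU* is not transcribed.
→ *temU* is OFF.
Cu²⁺ is absent, so MibH is inactive.
MoO₄²⁻ is absent, so HaxB is inactive.
With no repressor bound, *temF* is transcribed.
→ *temF* is ON.
Mevalonate is absent, so CilW is active.
c-di-GMP is absent, so PurV is inactive.
Zn²⁺ is present, so KepB is active.
With repressor KepB bound, *vorX* is not transcribed.
So VorX is not produced.
Required activator VorX is absent, so *lomY* is not transcribed.
→ *lomY* is OFF.
1 of the 3 genes is transcribed.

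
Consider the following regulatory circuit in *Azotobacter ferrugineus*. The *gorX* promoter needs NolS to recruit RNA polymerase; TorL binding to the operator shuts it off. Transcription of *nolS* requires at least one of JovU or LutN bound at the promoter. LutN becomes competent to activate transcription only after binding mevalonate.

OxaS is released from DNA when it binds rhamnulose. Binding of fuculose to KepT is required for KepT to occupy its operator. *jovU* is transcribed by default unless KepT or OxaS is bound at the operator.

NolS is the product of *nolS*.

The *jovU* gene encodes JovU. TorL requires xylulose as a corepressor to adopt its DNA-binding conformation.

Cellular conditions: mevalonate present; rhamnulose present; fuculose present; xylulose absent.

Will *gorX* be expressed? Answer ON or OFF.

Xylulose is absent, so TorL is inactive.
Fuculose is present, so KepT is active.
Rhamnulose is present, so OxaS is inactive.
With repressor KepT bound, *jovU* is not transcribed.
So JovU is not produced.
Mevalonate is present, so LutN is active.
Activator LutN is present, so *nolS* is transcribed.
So NolS is produced and active.
No repressor is bound and NolS is active, so *gorX* is transcribed.

ON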